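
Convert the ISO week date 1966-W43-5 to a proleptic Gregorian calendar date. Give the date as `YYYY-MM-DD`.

ISO week 1 of 1966 is the week containing the first Thursday of 1966.
Week 43, day 5 (Friday) lands on 1966-10-28.

1966-10-28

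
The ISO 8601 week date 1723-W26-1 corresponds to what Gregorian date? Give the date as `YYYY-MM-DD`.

1723-06-28

ISO week 1 of 1723 is the week containing the first Thursday of 1723.
Week 26, day 1 (Monday) lands on 1723-06-28.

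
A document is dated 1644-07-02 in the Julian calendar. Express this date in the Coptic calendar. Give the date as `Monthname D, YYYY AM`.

Epip 8, 1360 AM

Julian Day Number of the source date = 2321712.
Converting JDN 2321712 to the Coptic calendar gives 8 Epip 1360 AM.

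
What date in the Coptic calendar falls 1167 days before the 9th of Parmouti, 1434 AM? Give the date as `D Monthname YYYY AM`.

28 Tobi 1431 AM

JDN of the 9th of Parmouti, 1434 AM = 2348651.
2348651 − 1167 = 2347484.
JDN 2347484 in the Coptic calendar is 28 Tobi 1431 AM.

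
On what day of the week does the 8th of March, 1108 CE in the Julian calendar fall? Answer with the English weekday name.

Sunday

Equivalently 15 March 1108 Gregorian, JDN 2125822.
Since JDN mod 7 = 6 (0 = Monday), the day is Sunday.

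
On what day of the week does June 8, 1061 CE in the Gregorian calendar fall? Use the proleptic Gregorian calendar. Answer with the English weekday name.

2108741 ≡ 5 (mod 7); counting from Monday = 0 gives Saturday.

Saturday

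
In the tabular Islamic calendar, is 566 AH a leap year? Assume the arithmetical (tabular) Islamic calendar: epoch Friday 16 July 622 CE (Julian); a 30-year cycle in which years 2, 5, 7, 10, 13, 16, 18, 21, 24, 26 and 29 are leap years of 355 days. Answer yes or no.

Year 566 AH is year 26 of its 30-year cycle; leap positions are 2, 5, 7, 10, 13, 16, 18, 21, 24, 26, 29, so it is a leap year (355 days).

yes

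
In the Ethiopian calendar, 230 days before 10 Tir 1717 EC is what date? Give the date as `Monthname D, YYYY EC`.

Ginbot 25, 1716 EC

JDN of 10 Tir 1717 EC = 2351119.
2351119 − 230 = 2350889.
JDN 2350889 in the Ethiopian calendar is Ginbot 25, 1716 EC.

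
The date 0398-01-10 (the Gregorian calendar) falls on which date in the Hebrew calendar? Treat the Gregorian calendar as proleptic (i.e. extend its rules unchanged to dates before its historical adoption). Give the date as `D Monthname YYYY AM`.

Both dates share Julian Day Number 1866436; in the Hebrew calendar that is 4 Shevat 4158 AM.

4 Shevat 4158 AM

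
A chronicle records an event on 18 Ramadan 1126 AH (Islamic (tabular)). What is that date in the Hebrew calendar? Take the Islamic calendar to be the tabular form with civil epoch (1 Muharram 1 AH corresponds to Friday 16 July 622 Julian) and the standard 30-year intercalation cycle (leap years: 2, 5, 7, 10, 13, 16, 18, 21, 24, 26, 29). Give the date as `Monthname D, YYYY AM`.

Julian Day Number of the source date = 2347355.
Converting JDN 2347355 to the Hebrew calendar gives 18 Tishrei 5475 AM.

Tishrei 18, 5475 AM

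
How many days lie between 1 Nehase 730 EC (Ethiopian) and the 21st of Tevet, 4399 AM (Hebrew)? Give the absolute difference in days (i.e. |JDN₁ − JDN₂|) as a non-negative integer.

36364

First date → JDN 1990818; second date → JDN 1954454.
The interval is |1990818 − 1954454| = 36364 days.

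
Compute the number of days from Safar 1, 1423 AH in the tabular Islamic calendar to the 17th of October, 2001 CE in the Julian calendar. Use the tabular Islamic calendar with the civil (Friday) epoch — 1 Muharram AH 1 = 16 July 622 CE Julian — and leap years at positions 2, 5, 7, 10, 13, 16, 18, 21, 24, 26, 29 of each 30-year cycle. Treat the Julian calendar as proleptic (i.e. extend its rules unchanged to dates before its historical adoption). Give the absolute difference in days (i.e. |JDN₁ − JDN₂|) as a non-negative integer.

166

First date → JDN 2452379; second date → JDN 2452213.
The interval is |2452379 − 2452213| = 166 days.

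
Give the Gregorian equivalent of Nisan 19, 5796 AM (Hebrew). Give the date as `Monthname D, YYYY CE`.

April 16, 2036 CE

Julian Day Number of the source date = 2464800.
Converting JDN 2464800 to the Gregorian calendar gives 16 April 2036 CE.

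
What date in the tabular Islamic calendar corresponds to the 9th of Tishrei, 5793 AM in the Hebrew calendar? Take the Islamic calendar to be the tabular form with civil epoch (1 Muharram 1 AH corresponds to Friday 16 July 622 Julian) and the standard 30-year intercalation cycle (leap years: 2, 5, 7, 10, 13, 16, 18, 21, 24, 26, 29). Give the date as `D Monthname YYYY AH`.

8 Jumada al-Thani 1454 AH

Julian Day Number of the source date = 2463490.
Converting JDN 2463490 to the tabular Islamic calendar gives 8 Jumada al-Thani 1454 AH.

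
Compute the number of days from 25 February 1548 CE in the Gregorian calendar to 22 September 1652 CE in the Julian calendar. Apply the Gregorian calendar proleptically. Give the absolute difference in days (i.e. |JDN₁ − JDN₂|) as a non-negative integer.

First date → JDN 2286510; second date → JDN 2324716.
The interval is |2286510 − 2324716| = 38206 days.

38206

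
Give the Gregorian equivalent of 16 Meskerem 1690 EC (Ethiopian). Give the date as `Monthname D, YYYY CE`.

Julian Day Number of the source date = 2341143.
Converting JDN 2341143 to the Gregorian calendar gives 23 September 1697 CE.

September 23, 1697 CE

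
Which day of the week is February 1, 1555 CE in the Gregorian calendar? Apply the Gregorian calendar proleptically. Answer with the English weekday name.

2289043 ≡ 1 (mod 7); counting from Monday = 0 gives Tuesday.

Tuesday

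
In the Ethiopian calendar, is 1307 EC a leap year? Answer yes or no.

yes

1307 mod 4 = 3; in the Ethiopian calendar a year is leap when year mod 4 = 3, so it is a leap year.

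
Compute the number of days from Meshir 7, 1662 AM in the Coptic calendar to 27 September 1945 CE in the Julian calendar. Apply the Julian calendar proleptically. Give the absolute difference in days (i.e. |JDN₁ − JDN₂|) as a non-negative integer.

JDN of the first date = 2431866.
JDN of the second date = 2431739.
|2431739 − 2431866| = 127.

127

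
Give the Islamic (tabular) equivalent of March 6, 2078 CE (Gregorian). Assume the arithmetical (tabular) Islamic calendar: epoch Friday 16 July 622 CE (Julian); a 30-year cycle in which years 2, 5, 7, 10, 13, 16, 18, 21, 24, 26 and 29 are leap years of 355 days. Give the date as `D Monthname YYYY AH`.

21 Rabi' al-Thani 1501 AH

Both dates share Julian Day Number 2480099; in the tabular Islamic calendar that is 21 Rabi' al-Thani 1501 AH.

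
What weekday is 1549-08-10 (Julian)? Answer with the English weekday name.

In the proleptic Gregorian calendar this is 20 August 1549 (JDN 2287052).
JDN 2287052 mod 7 = 5, and JDN 0 was a Monday, so this is a Saturday.

Saturday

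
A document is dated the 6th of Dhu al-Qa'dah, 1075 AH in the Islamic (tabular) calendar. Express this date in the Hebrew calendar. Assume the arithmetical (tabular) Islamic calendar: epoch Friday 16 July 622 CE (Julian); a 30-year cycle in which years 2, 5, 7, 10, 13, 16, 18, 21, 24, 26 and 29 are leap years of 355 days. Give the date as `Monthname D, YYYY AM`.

Sivan 7, 5425 AM

The source date corresponds to 21 May 1665 in the Gregorian calendar (JDN 2329330).
That day falls on 7 Sivan 5425 AM in the Hebrew calendar.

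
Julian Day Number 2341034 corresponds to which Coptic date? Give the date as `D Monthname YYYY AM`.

The Gregorian equivalent of JDN 2341034 is 6 June 1697.
In the Coptic calendar that day is 2 Paoni 1413 AM.

2 Paoni 1413 AM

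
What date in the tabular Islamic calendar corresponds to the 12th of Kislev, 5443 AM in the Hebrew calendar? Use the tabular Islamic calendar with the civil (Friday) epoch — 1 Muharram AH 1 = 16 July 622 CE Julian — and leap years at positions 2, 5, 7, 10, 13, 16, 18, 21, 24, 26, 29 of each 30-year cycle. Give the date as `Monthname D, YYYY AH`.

Dhu al-Hijjah 12, 1093 AH

The source date corresponds to 12 December 1682 in the Gregorian calendar (JDN 2335744).
That day falls on 12 Dhu al-Hijjah 1093 AH in the tabular Islamic calendar.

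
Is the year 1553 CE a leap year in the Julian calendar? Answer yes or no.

no

1553 mod 4 = 1, so it is a common year in the Julian calendar.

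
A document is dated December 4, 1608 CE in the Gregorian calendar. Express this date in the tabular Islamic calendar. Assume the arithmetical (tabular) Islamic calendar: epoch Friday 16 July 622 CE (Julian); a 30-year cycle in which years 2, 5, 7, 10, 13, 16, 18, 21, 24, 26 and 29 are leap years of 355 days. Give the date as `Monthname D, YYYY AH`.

Both dates share Julian Day Number 2308708; in the tabular Islamic calendar that is 25 Sha'ban 1017 AH.

Sha'ban 25, 1017 AH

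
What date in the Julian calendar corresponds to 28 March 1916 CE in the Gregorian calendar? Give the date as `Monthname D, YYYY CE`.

The Julian–Gregorian offset here is 13 days (Julian trailing).
28 March 1916 Gregorian − 13 days → 15 March 1916 Julian.

March 15, 1916 CE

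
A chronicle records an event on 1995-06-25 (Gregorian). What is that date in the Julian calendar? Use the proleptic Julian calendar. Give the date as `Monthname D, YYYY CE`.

June 12, 1995 CE

The Julian–Gregorian offset here is 13 days (Julian trailing).
25 June 1995 Gregorian − 13 days → 12 June 1995 Julian.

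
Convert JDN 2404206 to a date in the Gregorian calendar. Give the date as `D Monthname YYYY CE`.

JDN 2451545 is 1 Jan 2000; 2404206 is −47339 days from there.

23 May 1870 CE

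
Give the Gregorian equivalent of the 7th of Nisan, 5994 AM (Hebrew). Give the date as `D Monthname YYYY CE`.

Julian Day Number of the source date = 2537108.
Converting JDN 2537108 to the Gregorian calendar gives 7 April 2234 CE.

7 April 2234 CE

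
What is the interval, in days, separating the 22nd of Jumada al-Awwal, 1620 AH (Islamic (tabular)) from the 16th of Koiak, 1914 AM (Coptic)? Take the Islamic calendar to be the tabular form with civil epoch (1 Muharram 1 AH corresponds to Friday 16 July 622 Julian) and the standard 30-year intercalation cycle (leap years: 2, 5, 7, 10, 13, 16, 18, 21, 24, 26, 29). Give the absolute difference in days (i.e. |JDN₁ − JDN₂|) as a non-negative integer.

1559

JDN of the first date = 2522299.
JDN of the second date = 2523858.
|2523858 − 2522299| = 1559.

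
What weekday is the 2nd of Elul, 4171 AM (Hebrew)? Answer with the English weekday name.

Monday

This is JDN 1871394 (8 August 411 Gregorian).
Since JDN mod 7 = 0 (0 = Monday), the day is Monday.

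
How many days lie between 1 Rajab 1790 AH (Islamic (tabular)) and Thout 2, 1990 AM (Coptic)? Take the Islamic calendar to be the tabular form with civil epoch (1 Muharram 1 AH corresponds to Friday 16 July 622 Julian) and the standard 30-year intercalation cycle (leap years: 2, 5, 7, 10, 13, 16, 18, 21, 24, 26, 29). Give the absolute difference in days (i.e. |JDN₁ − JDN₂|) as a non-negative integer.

JDN of the first date = 2582579.
JDN of the second date = 2551513.
|2551513 − 2582579| = 31066.

31066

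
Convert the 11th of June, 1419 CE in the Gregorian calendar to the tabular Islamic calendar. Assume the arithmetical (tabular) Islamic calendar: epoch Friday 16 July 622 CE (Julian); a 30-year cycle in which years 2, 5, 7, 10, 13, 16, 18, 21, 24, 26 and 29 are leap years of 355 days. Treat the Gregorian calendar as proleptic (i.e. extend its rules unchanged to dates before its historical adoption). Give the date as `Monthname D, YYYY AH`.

Julian Day Number of the source date = 2239500.
Converting JDN 2239500 to the tabular Islamic calendar gives 8 Jumada al-Awwal 822 AH.

Jumada al-Awwal 8, 822 AH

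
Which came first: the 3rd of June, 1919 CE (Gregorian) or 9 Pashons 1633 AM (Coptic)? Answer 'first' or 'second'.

second

The two dates have Julian Day Numbers 2422113 and 2421366 respectively.
Since 2421366 < 2422113, the second date comes first.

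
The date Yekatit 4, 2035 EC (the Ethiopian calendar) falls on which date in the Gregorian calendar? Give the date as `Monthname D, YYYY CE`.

February 11, 2043 CE

Julian Day Number of the source date = 2467292.
Converting JDN 2467292 to the Gregorian calendar gives 11 February 2043 CE.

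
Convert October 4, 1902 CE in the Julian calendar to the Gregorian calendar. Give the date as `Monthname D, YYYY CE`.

October 17, 1902 CE

The Julian–Gregorian offset here is 13 days (Julian trailing).
4 October 1902 Julian + 13 days → 17 October 1902 Gregorian.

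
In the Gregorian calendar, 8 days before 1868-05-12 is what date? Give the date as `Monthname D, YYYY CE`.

May 4, 1868 CE

JDN of 1868-05-12 = 2403465.
2403465 − 8 = 2403457.
JDN 2403457 in the Gregorian calendar is May 4, 1868 CE.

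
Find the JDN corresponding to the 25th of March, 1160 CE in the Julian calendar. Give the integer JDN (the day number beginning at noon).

In the proleptic Gregorian calendar the same day is 1 April 1160.
JDN 2299161 is 15 October 1582 CE (Gregorian); the target day is −154329 days from there, so JDN = 2144832.

2144832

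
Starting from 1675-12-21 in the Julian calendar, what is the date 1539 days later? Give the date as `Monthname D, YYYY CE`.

March 8, 1680 CE

JDN of 1675-12-21 = 2333206.
2333206 + 1539 = 2334745.
JDN 2334745 in the Julian calendar is March 8, 1680 CE.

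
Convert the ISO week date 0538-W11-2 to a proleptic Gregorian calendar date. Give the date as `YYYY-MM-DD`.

0538-03-11

ISO week 1 of 538 is the week containing the first Thursday of 538.
Week 11, day 2 (Tuesday) lands on 0538-03-11.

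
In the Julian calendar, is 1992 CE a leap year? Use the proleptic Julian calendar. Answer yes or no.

1992 mod 4 = 0, so it is a leap year in the Julian calendar.

yes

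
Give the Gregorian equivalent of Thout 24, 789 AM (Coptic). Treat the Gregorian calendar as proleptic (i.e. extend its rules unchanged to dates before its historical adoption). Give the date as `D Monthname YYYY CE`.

Both dates share Julian Day Number 2112870; in the Gregorian calendar that is 27 September 1072 CE.

27 September 1072 CE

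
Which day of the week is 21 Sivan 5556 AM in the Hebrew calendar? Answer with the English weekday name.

Monday

In the Gregorian calendar this is 27 June 1796 (JDN 2377214).
2377214 ≡ 0 (mod 7); counting from Monday = 0 gives Monday.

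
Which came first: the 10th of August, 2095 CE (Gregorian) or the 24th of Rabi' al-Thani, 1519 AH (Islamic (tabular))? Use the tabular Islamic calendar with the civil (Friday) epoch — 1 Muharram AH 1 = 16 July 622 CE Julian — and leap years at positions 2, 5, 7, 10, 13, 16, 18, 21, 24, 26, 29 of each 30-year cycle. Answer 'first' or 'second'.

The two dates have Julian Day Numbers 2486465 and 2486481 respectively.
Since 2486465 < 2486481, the first date comes first.

first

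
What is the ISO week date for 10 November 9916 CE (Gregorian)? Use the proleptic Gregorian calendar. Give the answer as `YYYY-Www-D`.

The weekday is Friday (ISO weekday 5).
That Friday belongs to ISO week 45 of ISO year 9916.

9916-W45-5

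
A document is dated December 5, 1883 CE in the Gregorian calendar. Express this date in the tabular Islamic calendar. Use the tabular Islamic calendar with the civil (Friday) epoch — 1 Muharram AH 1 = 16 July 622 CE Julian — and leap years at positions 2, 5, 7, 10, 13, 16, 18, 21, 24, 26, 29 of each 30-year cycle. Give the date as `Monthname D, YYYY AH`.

Julian Day Number of the source date = 2409150.
Converting JDN 2409150 to the tabular Islamic calendar gives 4 Safar 1301 AH.

Safar 4, 1301 AH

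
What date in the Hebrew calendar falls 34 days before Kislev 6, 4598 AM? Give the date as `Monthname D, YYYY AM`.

The starting date is JDN 2027083; 2027083 − 34 = 2027049.
JDN 2027049 corresponds to Cheshvan 1, 4598 AM.

Cheshvan 1, 4598 AM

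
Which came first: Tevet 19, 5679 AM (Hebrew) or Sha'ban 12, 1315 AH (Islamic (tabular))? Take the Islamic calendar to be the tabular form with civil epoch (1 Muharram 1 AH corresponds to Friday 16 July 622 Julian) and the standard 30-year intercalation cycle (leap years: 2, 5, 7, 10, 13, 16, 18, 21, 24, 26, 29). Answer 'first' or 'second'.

First date → JDN 2421950; second date → JDN 2414296.
JDN 2414296 < JDN 2421950, so the second date is earlier.

second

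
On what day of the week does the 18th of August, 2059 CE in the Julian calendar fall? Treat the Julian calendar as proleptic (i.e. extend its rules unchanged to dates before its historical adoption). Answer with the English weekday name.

Sunday

Equivalently 31 August 2059 Gregorian, JDN 2473337.
Since JDN mod 7 = 6 (0 = Monday), the day is Sunday.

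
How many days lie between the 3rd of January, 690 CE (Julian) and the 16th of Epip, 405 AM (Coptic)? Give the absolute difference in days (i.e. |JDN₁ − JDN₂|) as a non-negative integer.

First date → JDN 1973083; second date → JDN 1972906.
The interval is |1973083 − 1972906| = 177 days.

177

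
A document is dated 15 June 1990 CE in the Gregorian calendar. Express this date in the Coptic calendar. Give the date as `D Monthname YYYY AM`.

8 Paoni 1706 AM

Both dates share Julian Day Number 2448058; in the Coptic calendar that is 8 Paoni 1706 AM.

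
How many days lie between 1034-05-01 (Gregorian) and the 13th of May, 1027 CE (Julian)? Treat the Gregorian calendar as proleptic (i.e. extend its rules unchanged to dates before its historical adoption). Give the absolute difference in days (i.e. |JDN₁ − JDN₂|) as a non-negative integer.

2539

JDN of the first date = 2098841.
JDN of the second date = 2096302.
|2096302 − 2098841| = 2539.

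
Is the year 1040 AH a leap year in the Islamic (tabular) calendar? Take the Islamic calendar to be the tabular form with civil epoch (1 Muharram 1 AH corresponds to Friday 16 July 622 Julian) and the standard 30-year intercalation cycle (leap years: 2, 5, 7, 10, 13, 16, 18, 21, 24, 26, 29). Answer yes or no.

no

Year 1040 AH is year 20 of its 30-year cycle; leap positions are 2, 5, 7, 10, 13, 16, 18, 21, 24, 26, 29, so it is a common year (354 days).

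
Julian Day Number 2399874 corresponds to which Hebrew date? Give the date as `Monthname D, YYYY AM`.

Av 2, 5618 AM

The Gregorian equivalent of JDN 2399874 is 13 July 1858.
In the Hebrew calendar that day is Av 2, 5618 AM.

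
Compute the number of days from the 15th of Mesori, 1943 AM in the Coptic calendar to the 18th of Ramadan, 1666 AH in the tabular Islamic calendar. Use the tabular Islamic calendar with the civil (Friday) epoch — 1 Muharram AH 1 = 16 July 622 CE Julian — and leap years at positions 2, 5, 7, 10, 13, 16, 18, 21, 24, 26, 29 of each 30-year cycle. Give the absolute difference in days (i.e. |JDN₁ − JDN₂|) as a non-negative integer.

JDN of the first date = 2534689.
JDN of the second date = 2538713.
|2538713 − 2534689| = 4024.

4024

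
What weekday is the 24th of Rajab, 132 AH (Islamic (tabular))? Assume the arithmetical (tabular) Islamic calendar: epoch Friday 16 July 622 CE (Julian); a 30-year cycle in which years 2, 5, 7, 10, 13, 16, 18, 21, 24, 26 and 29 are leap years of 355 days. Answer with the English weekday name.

This is JDN 1995062 (12 March 750 Gregorian).
1995062 ≡ 6 (mod 7); counting from Monday = 0 gives Sunday.

Sunday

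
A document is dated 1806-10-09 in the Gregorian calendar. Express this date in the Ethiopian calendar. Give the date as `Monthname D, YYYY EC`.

Julian Day Number of the source date = 2380969.
Converting JDN 2380969 to the Ethiopian calendar gives 30 Meskerem 1799 EC.

Meskerem 30, 1799 EC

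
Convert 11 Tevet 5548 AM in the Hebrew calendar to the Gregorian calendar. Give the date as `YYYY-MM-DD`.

1787-12-22

Julian Day Number of the source date = 2374104.
Converting JDN 2374104 to the Gregorian calendar gives 22 December 1787 CE.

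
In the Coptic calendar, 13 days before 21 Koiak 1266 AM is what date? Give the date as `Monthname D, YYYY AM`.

Counting 13 days back from JDN 2287181 reaches JDN 2287168, which is Koiak 8, 1266 AM.

Koiak 8, 1266 AM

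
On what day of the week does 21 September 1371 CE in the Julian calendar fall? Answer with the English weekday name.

Sunday

This is JDN 2222079 (29 September 1371 Gregorian).
JDN 2222079 mod 7 = 6, and JDN 0 was a Monday, so this is a Sunday.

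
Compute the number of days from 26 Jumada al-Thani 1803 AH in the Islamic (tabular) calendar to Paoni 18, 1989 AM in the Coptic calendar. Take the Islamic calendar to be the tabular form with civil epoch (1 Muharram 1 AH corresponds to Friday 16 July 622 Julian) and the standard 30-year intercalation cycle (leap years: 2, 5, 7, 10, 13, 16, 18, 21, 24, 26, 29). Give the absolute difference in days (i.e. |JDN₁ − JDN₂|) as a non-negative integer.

35748

First date → JDN 2587182; second date → JDN 2551434.
The interval is |2587182 − 2551434| = 35748 days.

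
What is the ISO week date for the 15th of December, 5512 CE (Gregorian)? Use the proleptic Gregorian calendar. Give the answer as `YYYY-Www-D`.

The weekday is Sunday (ISO weekday 7).
That Sunday belongs to ISO week 50 of ISO year 5512.

5512-W50-7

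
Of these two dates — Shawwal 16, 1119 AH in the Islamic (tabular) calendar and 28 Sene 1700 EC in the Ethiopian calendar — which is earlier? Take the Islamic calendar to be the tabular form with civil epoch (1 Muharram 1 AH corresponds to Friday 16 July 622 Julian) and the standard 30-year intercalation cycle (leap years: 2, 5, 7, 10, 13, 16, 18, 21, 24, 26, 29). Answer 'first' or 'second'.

The two dates have Julian Day Numbers 2344903 and 2345078 respectively.
Since 2344903 < 2345078, the first date comes first.

first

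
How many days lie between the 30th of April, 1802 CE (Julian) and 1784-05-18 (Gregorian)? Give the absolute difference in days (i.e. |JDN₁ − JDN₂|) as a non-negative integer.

6567

First date → JDN 2379358; second date → JDN 2372791.
The interval is |2379358 − 2372791| = 6567 days.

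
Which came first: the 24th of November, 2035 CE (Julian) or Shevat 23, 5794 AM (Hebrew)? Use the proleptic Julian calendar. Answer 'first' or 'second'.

Converting both to JDN: 2464669 vs 2464006; the smaller is the second.

second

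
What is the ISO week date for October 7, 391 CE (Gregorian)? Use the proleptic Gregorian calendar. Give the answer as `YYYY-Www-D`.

0391-W41-1

The weekday is Monday (ISO weekday 1).
That Monday belongs to ISO week 41 of ISO year 391.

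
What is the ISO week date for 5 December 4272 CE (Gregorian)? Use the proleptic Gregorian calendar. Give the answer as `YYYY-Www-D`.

The weekday is Thursday (ISO weekday 4).
That Thursday belongs to ISO week 49 of ISO year 4272.

4272-W49-4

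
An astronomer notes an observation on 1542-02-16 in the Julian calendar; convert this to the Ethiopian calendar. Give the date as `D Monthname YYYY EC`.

Both dates share Julian Day Number 2284320; in the Ethiopian calendar that is 22 Yekatit 1534 EC.

22 Yekatit 1534 EC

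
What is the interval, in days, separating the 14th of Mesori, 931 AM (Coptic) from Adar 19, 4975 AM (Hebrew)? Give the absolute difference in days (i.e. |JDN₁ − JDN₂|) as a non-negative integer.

168

JDN of the first date = 2165055.
JDN of the second date = 2164887.
|2164887 − 2165055| = 168.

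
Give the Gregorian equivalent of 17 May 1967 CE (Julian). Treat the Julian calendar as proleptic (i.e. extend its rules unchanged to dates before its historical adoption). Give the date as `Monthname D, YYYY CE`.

May 30, 1967 CE

At this point the Julian calendar is 13 days behind the Gregorian.
17 May 1967 Julian + 13 days → 30 May 1967 Gregorian.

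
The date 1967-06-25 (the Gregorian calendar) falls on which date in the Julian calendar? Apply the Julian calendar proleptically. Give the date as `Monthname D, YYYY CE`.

For dates in this range the Gregorian date is 13 days ahead of the Julian.
25 June 1967 Gregorian − 13 days → 12 June 1967 Julian.

June 12, 1967 CE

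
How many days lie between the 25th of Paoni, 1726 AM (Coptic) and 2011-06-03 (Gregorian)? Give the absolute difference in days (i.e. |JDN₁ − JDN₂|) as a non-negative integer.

First date → JDN 2455380; second date → JDN 2455716.
The interval is |2455380 − 2455716| = 336 days.

336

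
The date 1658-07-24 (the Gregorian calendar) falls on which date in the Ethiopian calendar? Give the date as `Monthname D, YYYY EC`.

Julian Day Number of the source date = 2326837.
Converting JDN 2326837 to the Ethiopian calendar gives 20 Hamle 1650 EC.

Hamle 20, 1650 EC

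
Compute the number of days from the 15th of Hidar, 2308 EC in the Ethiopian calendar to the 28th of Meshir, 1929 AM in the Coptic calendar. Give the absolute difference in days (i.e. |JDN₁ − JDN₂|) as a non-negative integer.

JDN of the first date = 2566927.
JDN of the second date = 2529409.
|2529409 − 2566927| = 37518.

37518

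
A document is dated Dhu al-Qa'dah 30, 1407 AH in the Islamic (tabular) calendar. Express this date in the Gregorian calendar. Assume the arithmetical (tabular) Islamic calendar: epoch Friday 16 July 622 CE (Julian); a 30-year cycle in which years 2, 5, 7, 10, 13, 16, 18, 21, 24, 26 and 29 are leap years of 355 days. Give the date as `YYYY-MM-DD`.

Both dates share Julian Day Number 2447004; in the Gregorian calendar that is 27 July 1987 CE.

1987-07-27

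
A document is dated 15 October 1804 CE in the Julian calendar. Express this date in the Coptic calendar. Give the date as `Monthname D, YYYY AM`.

Julian Day Number of the source date = 2380257.
Converting JDN 2380257 to the Coptic calendar gives 18 Paopi 1521 AM.

Paopi 18, 1521 AM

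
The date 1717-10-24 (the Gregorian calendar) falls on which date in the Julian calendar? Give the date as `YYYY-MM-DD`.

For dates in this range the Gregorian date is 11 days ahead of the Julian.
24 October 1717 Gregorian − 11 days → 13 October 1717 Julian.

1717-10-13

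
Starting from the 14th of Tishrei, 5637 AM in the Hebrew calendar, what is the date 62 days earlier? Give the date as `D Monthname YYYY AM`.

11 Av 5636 AM

The starting date is JDN 2406530; 2406530 − 62 = 2406468.
JDN 2406468 corresponds to 11 Av 5636 AM.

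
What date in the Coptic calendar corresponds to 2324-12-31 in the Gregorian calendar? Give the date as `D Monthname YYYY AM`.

19 Koiak 2041 AM

Julian Day Number of the source date = 2570248.
Converting JDN 2570248 to the Coptic calendar gives 19 Koiak 2041 AM.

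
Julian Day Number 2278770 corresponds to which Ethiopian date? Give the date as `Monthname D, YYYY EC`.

JDN 2278770 is 17 December 1526 in the proleptic Gregorian calendar.
In the Ethiopian calendar that day is Tahsas 11, 1519 EC.

Tahsas 11, 1519 EC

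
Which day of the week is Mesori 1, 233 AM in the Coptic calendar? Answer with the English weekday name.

In the proleptic Gregorian calendar this is 27 July 517 (JDN 1910098).
Since JDN mod 7 = 1 (0 = Monday), the day is Tuesday.

Tuesday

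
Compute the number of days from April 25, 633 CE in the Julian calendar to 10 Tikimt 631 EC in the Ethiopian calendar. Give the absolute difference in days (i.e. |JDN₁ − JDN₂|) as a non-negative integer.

JDN of the first date = 1952376.
JDN of the second date = 1954367.
|1954367 − 1952376| = 1991.

1991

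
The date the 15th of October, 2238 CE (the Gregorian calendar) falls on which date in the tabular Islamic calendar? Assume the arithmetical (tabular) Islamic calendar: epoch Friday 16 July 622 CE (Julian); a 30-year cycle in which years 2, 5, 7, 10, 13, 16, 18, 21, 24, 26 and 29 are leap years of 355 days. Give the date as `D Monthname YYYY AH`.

6 Dhu al-Qa'dah 1666 AH

Julian Day Number of the source date = 2538760.
Converting JDN 2538760 to the tabular Islamic calendar gives 6 Dhu al-Qa'dah 1666 AH.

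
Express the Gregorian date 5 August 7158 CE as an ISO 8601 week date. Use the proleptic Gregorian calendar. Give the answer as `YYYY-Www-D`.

The weekday is Tuesday (ISO weekday 2).
That Tuesday belongs to ISO week 32 of ISO year 7158.

7158-W32-2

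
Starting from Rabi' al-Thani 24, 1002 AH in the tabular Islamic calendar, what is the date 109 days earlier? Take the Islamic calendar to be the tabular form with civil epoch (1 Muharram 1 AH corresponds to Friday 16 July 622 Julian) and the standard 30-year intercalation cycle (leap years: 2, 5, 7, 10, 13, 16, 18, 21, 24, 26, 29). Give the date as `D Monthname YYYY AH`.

4 Muharram 1002 AH

The starting date is JDN 2303273; 2303273 − 109 = 2303164.
JDN 2303164 corresponds to 4 Muharram 1002 AH.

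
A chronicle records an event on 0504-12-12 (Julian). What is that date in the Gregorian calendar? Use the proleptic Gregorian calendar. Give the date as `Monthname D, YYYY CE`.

December 14, 504 CE

At this point the Julian calendar is 2 days behind the Gregorian.
12 December 504 Julian + 2 days → 14 December 504 Gregorian.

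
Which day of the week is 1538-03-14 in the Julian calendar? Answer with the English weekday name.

This is JDN 2282885 (24 March 1538 Gregorian).
Since JDN mod 7 = 3 (0 = Monday), the day is Thursday.

Thursday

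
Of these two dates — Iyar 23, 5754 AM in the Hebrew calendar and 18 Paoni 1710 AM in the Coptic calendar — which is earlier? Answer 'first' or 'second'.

First date → JDN 2449477; second date → JDN 2449529.
JDN 2449477 < JDN 2449529, so the first date is earlier.

first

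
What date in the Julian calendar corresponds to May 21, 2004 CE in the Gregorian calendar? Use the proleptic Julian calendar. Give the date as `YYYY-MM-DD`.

At this point the Julian calendar is 13 days behind the Gregorian.
21 May 2004 Gregorian − 13 days → 8 May 2004 Julian.

2004-05-08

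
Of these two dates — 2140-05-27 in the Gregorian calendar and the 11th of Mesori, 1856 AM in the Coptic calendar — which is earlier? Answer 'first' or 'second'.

first

Converting both to JDN: 2502826 vs 2502909; the smaller is the first.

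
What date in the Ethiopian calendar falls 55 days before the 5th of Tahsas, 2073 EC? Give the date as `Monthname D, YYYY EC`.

Tikimt 10, 2073 EC

JDN of the 5th of Tahsas, 2073 EC = 2481113.
2481113 − 55 = 2481058.
JDN 2481058 in the Ethiopian calendar is Tikimt 10, 2073 EC.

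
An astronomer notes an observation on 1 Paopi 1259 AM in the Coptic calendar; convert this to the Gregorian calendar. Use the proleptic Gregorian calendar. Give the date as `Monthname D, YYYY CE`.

Both dates share Julian Day Number 2284544; in the Gregorian calendar that is 8 October 1542 CE.

October 8, 1542 CE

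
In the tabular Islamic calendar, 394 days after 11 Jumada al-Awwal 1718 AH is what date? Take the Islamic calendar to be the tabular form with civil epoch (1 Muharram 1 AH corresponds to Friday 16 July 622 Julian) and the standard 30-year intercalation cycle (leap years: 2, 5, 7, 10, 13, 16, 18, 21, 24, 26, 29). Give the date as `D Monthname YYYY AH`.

JDN of 11 Jumada al-Awwal 1718 AH = 2557016.
2557016 + 394 = 2557410.
JDN 2557410 in the tabular Islamic calendar is 21 Jumada al-Thani 1719 AH.

21 Jumada al-Thani 1719 AH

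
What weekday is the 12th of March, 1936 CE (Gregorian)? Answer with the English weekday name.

2428240 ≡ 3 (mod 7); counting from Monday = 0 gives Thursday.

Thursday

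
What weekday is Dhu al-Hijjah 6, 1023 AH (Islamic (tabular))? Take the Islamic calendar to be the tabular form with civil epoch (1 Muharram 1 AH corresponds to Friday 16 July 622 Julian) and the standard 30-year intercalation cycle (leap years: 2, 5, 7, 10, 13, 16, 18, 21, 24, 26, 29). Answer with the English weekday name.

In the Gregorian calendar this is 7 January 1615 (JDN 2310933).
Since JDN mod 7 = 2 (0 = Monday), the day is Wednesday.

Wednesday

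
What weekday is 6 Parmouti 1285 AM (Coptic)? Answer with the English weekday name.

Friday

This is JDN 2294226 (11 April 1569 Gregorian).
2294226 ≡ 4 (mod 7); counting from Monday = 0 gives Friday.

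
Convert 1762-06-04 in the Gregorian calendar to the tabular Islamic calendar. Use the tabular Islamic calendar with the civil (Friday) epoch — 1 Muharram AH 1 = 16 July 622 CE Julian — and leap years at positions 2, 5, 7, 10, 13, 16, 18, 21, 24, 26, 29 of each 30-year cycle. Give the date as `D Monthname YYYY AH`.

Both dates share Julian Day Number 2364772; in the tabular Islamic calendar that is 12 Dhu al-Qa'dah 1175 AH.

12 Dhu al-Qa'dah 1175 AH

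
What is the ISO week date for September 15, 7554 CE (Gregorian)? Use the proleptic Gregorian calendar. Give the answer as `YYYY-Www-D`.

7554-W37-3

The weekday is Wednesday (ISO weekday 3).
That Wednesday belongs to ISO week 37 of ISO year 7554.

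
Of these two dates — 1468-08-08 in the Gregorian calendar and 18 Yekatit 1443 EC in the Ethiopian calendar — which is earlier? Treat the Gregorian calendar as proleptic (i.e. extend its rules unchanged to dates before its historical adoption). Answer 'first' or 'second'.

second

Converting both to JDN: 2257456 vs 2251078; the smaller is the second.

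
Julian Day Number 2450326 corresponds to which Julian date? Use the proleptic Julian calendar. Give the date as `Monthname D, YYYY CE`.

The Gregorian equivalent of JDN 2450326 is 30 August 1996.
In the Julian calendar that day is August 17, 1996 CE.

August 17, 1996 CE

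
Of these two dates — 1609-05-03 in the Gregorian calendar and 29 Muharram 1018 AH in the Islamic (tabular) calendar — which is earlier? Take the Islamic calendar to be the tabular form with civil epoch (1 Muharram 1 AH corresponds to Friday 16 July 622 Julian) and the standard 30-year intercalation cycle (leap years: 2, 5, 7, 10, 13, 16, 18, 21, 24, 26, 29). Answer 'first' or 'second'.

Converting both to JDN: 2308858 vs 2308859; the smaller is the first.

first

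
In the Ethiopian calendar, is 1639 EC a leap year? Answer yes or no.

1639 mod 4 = 3; in the Ethiopian calendar a year is leap when year mod 4 = 3, so it is a leap year.

yes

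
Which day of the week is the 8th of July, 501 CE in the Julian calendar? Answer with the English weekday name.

Sunday

Equivalently 10 July 501 Gregorian, JDN 1904237.
JDN 1904237 mod 7 = 6, and JDN 0 was a Monday, so this is a Sunday.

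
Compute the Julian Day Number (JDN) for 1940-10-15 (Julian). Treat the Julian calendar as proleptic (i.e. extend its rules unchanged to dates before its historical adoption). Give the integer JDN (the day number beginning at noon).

In the Gregorian calendar the same day is 28 October 1940.
JDN 2299161 is 15 October 1582 CE (Gregorian); the target day is +130770 days from there, so JDN = 2429931.

2429931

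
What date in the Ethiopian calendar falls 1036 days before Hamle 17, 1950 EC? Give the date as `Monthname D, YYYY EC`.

JDN of Hamle 17, 1950 EC = 2436409.
2436409 − 1036 = 2435373.
JDN 2435373 in the Ethiopian calendar is Meskerem 11, 1948 EC.

Meskerem 11, 1948 EC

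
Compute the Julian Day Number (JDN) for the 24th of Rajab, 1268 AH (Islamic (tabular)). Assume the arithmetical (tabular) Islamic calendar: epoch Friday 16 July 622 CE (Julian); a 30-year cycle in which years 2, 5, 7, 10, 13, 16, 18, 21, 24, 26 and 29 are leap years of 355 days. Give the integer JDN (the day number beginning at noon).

2397623

Equivalently 14 May 1852 (Gregorian).
JDN 2400001 is 17 November 1858 CE (Gregorian), MJD 0; the target day is −2378 days from there, so JDN = 2397623.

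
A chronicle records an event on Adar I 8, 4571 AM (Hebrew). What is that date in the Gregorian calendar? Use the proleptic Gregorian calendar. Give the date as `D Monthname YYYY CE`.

9 February 811 CE

Julian Day Number of the source date = 2017311.
Converting JDN 2017311 to the Gregorian calendar gives 9 February 811 CE.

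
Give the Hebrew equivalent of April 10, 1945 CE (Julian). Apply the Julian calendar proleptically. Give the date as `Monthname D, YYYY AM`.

Iyar 10, 5705 AM

Both dates share Julian Day Number 2431569; in the Hebrew calendar that is 10 Iyar 5705 AM.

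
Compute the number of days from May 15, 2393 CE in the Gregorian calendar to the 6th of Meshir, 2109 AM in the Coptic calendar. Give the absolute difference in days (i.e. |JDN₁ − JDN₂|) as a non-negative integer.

First date → JDN 2595220; second date → JDN 2595132.
The interval is |2595220 − 2595132| = 88 days.

88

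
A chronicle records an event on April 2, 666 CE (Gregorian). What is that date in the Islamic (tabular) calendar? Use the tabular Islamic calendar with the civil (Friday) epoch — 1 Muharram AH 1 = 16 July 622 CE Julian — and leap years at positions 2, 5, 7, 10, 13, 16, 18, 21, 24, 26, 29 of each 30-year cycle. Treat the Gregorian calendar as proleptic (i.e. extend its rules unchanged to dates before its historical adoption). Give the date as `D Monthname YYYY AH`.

18 Muharram 46 AH

Julian Day Number of the source date = 1964403.
Converting JDN 1964403 to the tabular Islamic calendar gives 18 Muharram 46 AH.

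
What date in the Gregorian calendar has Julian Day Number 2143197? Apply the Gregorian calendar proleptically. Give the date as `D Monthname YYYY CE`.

10 October 1155 CE

JDN 2451545 is 1 Jan 2000; 2143197 is −308348 days from there.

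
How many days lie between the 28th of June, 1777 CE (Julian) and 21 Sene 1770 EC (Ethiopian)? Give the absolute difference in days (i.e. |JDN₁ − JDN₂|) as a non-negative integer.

First date → JDN 2370286; second date → JDN 2370638.
The interval is |2370286 − 2370638| = 352 days.

352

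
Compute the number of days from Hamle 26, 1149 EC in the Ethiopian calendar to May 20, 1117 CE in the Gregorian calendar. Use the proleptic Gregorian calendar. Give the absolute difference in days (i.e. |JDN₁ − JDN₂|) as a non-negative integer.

14678

JDN of the first date = 2143853.
JDN of the second date = 2129175.
|2129175 − 2143853| = 14678.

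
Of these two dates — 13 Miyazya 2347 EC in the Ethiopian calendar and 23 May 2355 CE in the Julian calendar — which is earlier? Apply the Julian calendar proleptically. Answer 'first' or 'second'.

First date → JDN 2581319; second date → JDN 2581364.
JDN 2581319 < JDN 2581364, so the first date is earlier.

first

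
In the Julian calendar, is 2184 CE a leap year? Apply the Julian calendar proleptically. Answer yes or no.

2184 mod 4 = 0, so it is a leap year in the Julian calendar.

yes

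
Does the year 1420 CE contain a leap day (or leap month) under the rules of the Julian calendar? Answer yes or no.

1420 mod 4 = 0, so it is a leap year in the Julian calendar.

yes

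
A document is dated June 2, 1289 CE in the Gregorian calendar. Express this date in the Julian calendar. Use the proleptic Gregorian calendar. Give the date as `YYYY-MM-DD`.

1289-05-26

At this point the Julian calendar is 7 days behind the Gregorian.
2 June 1289 Gregorian − 7 days → 26 May 1289 Julian.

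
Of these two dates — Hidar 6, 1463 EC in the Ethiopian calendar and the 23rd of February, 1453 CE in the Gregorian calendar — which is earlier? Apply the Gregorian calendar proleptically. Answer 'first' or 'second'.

second

The two dates have Julian Day Numbers 2258281 and 2251811 respectively.
Since 2251811 < 2258281, the second date comes first.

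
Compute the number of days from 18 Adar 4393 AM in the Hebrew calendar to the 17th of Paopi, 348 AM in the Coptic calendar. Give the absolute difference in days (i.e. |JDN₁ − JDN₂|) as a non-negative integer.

506

JDN of the first date = 1952324.
JDN of the second date = 1951818.
|1951818 − 1952324| = 506.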